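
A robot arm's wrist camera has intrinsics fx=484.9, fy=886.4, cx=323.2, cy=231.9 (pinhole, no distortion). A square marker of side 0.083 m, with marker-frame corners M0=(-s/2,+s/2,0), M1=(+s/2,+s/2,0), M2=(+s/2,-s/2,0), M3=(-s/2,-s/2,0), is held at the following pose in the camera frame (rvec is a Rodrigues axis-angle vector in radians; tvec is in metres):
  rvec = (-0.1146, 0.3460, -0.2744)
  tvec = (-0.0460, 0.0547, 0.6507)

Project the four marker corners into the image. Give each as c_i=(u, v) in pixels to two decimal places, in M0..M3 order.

c0=(269.11, 375.10) c1=(324.52, 347.93) c2=(309.15, 236.30) c3=(255.42, 267.34)

Intrinsics K: fx=484.9, fy=886.4, cx=323.2, cy=231.9
Marker side s = 0.083 m; corners in marker frame (Z=0):
  M0 = (-0.0415, +0.0415, 0)
  M1 = (+0.0415, +0.0415, 0)
  M2 = (+0.0415, -0.0415, 0)
  M3 = (-0.0415, -0.0415, 0)
rvec = (-0.1146, 0.3460, -0.2744), |rvec| = θ = 0.45623 rad = 26.140°
Rodrigues: sinθ=0.44057, 1−cosθ=0.10228; R = I + sinθ·[k]× + (1−cosθ)·[k]×²:
    [+0.90417 +0.24550 +0.34957]
    [-0.28446 +0.95655 +0.06401]
    [-0.31867 -0.15732 +0.93472]
t = (-0.0460, 0.0547, 0.6507) m
M0: Pc = R·M0+t = (-0.07334, +0.10620, +0.65740); u = 484.9·(-0.07334)/0.65740 + 323.2 = 269.1075, v = 886.4·(+0.10620)/0.65740 + 231.9 = 375.0974
M1: Pc = R·M1+t = (+0.00171, +0.08259, +0.63095); u = 484.9·(+0.00171)/0.63095 + 323.2 = 324.5152, v = 886.4·(+0.08259)/0.63095 + 231.9 = 347.9306
M2: Pc = R·M2+t = (-0.01866, +0.00320, +0.64400); u = 484.9·(-0.01866)/0.64400 + 323.2 = 309.1464, v = 886.4·(+0.00320)/0.64400 + 231.9 = 236.3017
M3: Pc = R·M3+t = (-0.09371, +0.02681, +0.67045); u = 484.9·(-0.09371)/0.67045 + 323.2 = 255.4241, v = 886.4·(+0.02681)/0.67045 + 231.9 = 267.3433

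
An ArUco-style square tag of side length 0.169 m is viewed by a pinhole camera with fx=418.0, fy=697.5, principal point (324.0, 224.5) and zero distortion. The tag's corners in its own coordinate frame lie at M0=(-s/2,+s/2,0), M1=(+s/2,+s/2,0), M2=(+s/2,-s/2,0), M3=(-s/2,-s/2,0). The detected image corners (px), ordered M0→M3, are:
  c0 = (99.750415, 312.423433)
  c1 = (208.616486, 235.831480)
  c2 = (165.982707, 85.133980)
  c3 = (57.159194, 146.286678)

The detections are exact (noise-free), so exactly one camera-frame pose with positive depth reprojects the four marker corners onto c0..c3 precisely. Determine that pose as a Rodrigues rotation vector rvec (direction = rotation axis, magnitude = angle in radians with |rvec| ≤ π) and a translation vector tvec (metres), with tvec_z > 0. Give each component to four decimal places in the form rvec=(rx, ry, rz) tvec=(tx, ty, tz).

rvec=(-0.2023, -0.2934, -0.4480) tvec=(-0.2960, -0.0303, 0.6539)

Intrinsics K: fx=418.0, fy=697.5, cx=324.0, cy=224.5
Marker side s = 0.169 m; corners in marker frame (Z=0):
  M0 = (-0.0845, +0.0845, 0)
  M1 = (+0.0845, +0.0845, 0)
  M2 = (+0.0845, -0.0845, 0)
  M3 = (-0.0845, -0.0845, 0)
Detected image corners:
  c0 = (99.750415, 312.423433) px
  c1 = (208.616486, 235.831480) px
  c2 = (165.982707, 85.133980) px
  c3 = (57.159194, 146.286678) px
Planar DLT: solve 8×8 A·h = b for H (H[2,2]=1):
  H  [+709.41836 +226.25119 +134.78860]
  H  [-310.88667 +897.48911 +192.18285]
  H  [+0.49195 -0.19491 +1.00000]
B = K⁻¹H; ‖b₁‖=1.529173, ‖b₂‖=1.529173; λ = 2/(‖b₁‖+‖b₂‖) = 0.653948, sign → tz>0 ⇒ λ=+0.653948
r₁ = λ·B[:,0] = (+0.86050,-0.39502,+0.32171); r₂ = λ·B[:,1] = (+0.45276,+0.88247,-0.12746)
r₃ = r₁×r₂ = (-0.23355,+0.25534,+0.93822); SVD([r₁ r₂ r₃]) → R = UVᵀ:
  R  [+0.86050 +0.45276 -0.23355]
  R  [-0.39502 +0.88247 +0.25534]
  R  [+0.32171 -0.12746 +0.93822]
t = (-0.29602, -0.03030, +0.65395) m
tr R = 2.681197; θ = arccos((tr R − 1)/2) = 0.572409 rad = 32.797°
axis k = ((R−Rᵀ)₃₂, (R−Rᵀ)₁₃, (R−Rᵀ)₂₁) / (2 sinθ) = (-0.353356, -0.512552, -0.782579)
rvec = θ·k = (-0.202264, -0.293389, -0.447955)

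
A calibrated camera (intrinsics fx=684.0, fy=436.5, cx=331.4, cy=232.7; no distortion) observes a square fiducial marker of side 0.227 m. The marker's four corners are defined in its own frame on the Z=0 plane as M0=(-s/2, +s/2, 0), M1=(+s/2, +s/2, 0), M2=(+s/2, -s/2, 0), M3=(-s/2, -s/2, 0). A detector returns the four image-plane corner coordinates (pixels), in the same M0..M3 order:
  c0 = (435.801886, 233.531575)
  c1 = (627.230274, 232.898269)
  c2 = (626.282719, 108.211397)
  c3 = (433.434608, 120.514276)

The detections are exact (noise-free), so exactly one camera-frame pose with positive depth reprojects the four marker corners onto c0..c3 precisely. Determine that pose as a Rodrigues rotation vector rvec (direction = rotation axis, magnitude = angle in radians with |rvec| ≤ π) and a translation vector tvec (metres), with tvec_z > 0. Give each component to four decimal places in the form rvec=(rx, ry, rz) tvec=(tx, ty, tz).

Intrinsics K: fx=684.0, fy=436.5, cx=331.4, cy=232.7
Marker side s = 0.227 m; corners in marker frame (Z=0):
  M0 = (-0.1135, +0.1135, 0)
  M1 = (+0.1135, +0.1135, 0)
  M2 = (+0.1135, -0.1135, 0)
  M3 = (-0.1135, -0.1135, 0)
Detected image corners:
  c0 = (435.801886, 233.531575) px
  c1 = (627.230274, 232.898269) px
  c2 = (626.282719, 108.211397) px
  c3 = (433.434608, 120.514276) px
Planar DLT: solve 8×8 A·h = b for H (H[2,2]=1):
  H  [+617.91708 +26.69963 +525.99600]
  H  [-103.21497 +528.62382 +174.19153]
  H  [-0.43056 +0.03627 +1.00000]
B = K⁻¹H; ‖b₁‖=1.192463, ‖b₂‖=1.192463; λ = 2/(‖b₁‖+‖b₂‖) = 0.838601, sign → tz>0 ⇒ λ=+0.838601
r₁ = λ·B[:,0] = (+0.93252,-0.00581,-0.36107); r₂ = λ·B[:,1] = (+0.01800,+0.99938,+0.03041)
r₃ = r₁×r₂ = (+0.36067,-0.03486,+0.93204); SVD([r₁ r₂ r₃]) → R = UVᵀ:
  R  [+0.93252 +0.01800 +0.36067]
  R  [-0.00581 +0.99938 -0.03486]
  R  [-0.36107 +0.03041 +0.93204]
t = (+0.23858, -0.11241, +0.83860) m
tr R = 2.863939; θ = arccos((tr R − 1)/2) = 0.370989 rad = 21.256°
axis k = ((R−Rᵀ)₃₂, (R−Rᵀ)₁₃, (R−Rᵀ)₂₁) / (2 sinθ) = (+0.090020, +0.995399, -0.032835)
rvec = θ·k = (+0.033396, +0.369282, -0.012181)

rvec=(0.0334, 0.3693, -0.0122) tvec=(0.2386, -0.1124, 0.8386)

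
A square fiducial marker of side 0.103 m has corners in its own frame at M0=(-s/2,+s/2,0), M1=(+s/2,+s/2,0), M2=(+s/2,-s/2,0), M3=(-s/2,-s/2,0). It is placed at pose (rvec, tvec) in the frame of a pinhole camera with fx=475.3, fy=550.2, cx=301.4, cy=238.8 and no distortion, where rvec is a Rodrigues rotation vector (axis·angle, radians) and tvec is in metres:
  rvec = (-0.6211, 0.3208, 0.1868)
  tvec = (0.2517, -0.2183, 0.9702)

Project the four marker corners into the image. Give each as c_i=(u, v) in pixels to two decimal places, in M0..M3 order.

c0=(395.37, 135.07) c1=(448.49, 135.67) c2=(453.45, 95.33) c3=(403.06, 96.20)

Intrinsics K: fx=475.3, fy=550.2, cx=301.4, cy=238.8
Marker side s = 0.103 m; corners in marker frame (Z=0):
  M0 = (-0.0515, +0.0515, 0)
  M1 = (+0.0515, +0.0515, 0)
  M2 = (+0.0515, -0.0515, 0)
  M3 = (-0.0515, -0.0515, 0)
rvec = (-0.6211, 0.3208, 0.1868), |rvec| = θ = 0.72358 rad = 41.458°
Rodrigues: sinθ=0.66207, 1−cosθ=0.25056; R = I + sinθ·[k]× + (1−cosθ)·[k]×²:
    [+0.93405 -0.26627 +0.23801]
    [+0.07557 +0.79869 +0.59698]
    [-0.34905 -0.53962 +0.76614]
t = (0.2517, -0.2183, 0.9702) m
M0: Pc = R·M0+t = (+0.18988, -0.18106, +0.96039); u = 475.3·(+0.18988)/0.96039 + 301.4 = 395.3743, v = 550.2·(-0.18106)/0.96039 + 238.8 = 135.0721
M1: Pc = R·M1+t = (+0.28609, -0.17328, +0.92443); u = 475.3·(+0.28609)/0.92443 + 301.4 = 448.4943, v = 550.2·(-0.17328)/0.92443 + 238.8 = 135.6705
M2: Pc = R·M2+t = (+0.31352, -0.25554, +0.98001); u = 475.3·(+0.31352)/0.98001 + 301.4 = 453.4534, v = 550.2·(-0.25554)/0.98001 + 238.8 = 95.3343
M3: Pc = R·M3+t = (+0.21731, -0.26332, +1.01597); u = 475.3·(+0.21731)/1.01597 + 301.4 = 403.0639, v = 550.2·(-0.26332)/1.01597 + 238.8 = 96.1960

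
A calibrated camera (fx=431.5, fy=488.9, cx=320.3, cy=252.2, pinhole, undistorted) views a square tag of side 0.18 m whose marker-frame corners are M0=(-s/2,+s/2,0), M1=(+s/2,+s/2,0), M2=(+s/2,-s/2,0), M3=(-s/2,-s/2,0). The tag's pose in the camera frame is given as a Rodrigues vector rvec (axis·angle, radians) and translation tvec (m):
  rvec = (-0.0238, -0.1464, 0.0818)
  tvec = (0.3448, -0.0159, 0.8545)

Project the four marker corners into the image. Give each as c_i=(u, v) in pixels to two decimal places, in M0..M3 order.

Intrinsics K: fx=431.5, fy=488.9, cx=320.3, cy=252.2
Marker side s = 0.18 m; corners in marker frame (Z=0):
  M0 = (-0.0900, +0.0900, 0)
  M1 = (+0.0900, +0.0900, 0)
  M2 = (+0.0900, -0.0900, 0)
  M3 = (-0.0900, -0.0900, 0)
rvec = (-0.0238, -0.1464, 0.0818), |rvec| = θ = 0.16938 rad = 9.705°
Rodrigues: sinθ=0.16857, 1−cosθ=0.01431; R = I + sinθ·[k]× + (1−cosθ)·[k]×²:
    [+0.98597 -0.07967 -0.14667]
    [+0.08315 +0.99638 +0.01771]
    [+0.14473 -0.02966 +0.98903]
t = (0.3448, -0.0159, 0.8545) m
M0: Pc = R·M0+t = (+0.24889, +0.06629, +0.83880); u = 431.5·(+0.24889)/0.83880 + 320.3 = 448.3357, v = 488.9·(+0.06629)/0.83880 + 252.2 = 290.8379
M1: Pc = R·M1+t = (+0.42637, +0.08126, +0.86486); u = 431.5·(+0.42637)/0.86486 + 320.3 = 533.0259, v = 488.9·(+0.08126)/0.86486 + 252.2 = 298.1345
M2: Pc = R·M2+t = (+0.44071, -0.09809, +0.87020); u = 431.5·(+0.44071)/0.87020 + 320.3 = 538.8320, v = 488.9·(-0.09809)/0.87020 + 252.2 = 197.0898
M3: Pc = R·M3+t = (+0.26323, -0.11306, +0.84414); u = 431.5·(+0.26323)/0.84414 + 320.3 = 454.8565, v = 488.9·(-0.11306)/0.84414 + 252.2 = 186.7209

c0=(448.34, 290.84) c1=(533.03, 298.13) c2=(538.83, 197.09) c3=(454.86, 186.72)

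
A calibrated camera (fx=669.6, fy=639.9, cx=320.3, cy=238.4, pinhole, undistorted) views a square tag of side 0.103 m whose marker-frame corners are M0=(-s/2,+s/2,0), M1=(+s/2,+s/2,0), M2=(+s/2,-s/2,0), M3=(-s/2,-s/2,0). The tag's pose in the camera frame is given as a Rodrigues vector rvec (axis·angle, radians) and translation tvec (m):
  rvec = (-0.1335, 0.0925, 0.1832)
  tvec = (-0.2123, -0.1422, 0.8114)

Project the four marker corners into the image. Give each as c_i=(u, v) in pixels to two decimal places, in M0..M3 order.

Intrinsics K: fx=669.6, fy=639.9, cx=320.3, cy=238.4
Marker side s = 0.103 m; corners in marker frame (Z=0):
  M0 = (-0.0515, +0.0515, 0)
  M1 = (+0.0515, +0.0515, 0)
  M2 = (+0.0515, -0.0515, 0)
  M3 = (-0.0515, -0.0515, 0)
rvec = (-0.1335, 0.0925, 0.1832), |rvec| = θ = 0.24483 rad = 14.028°
Rodrigues: sinθ=0.24239, 1−cosθ=0.02982; R = I + sinθ·[k]× + (1−cosθ)·[k]×²:
    [+0.97905 -0.18752 +0.07941]
    [+0.17523 +0.97444 +0.14060]
    [-0.10375 -0.12374 +0.98688]
t = (-0.2123, -0.1422, 0.8114) m
M0: Pc = R·M0+t = (-0.27238, -0.10104, +0.81037); u = 669.6·(-0.27238)/0.81037 + 320.3 = 95.2370, v = 639.9·(-0.10104)/0.81037 + 238.4 = 158.6141
M1: Pc = R·M1+t = (-0.17154, -0.08299, +0.79968); u = 669.6·(-0.17154)/0.79968 + 320.3 = 176.6674, v = 639.9·(-0.08299)/0.79968 + 238.4 = 171.9905
M2: Pc = R·M2+t = (-0.15222, -0.18336, +0.81243); u = 669.6·(-0.15222)/0.81243 + 320.3 = 194.8395, v = 639.9·(-0.18336)/0.81243 + 238.4 = 93.9796
M3: Pc = R·M3+t = (-0.25306, -0.20141, +0.82312); u = 669.6·(-0.25306)/0.82312 + 320.3 = 114.4341, v = 639.9·(-0.20141)/0.82312 + 238.4 = 81.8231

c0=(95.24, 158.61) c1=(176.67, 171.99) c2=(194.84, 93.98) c3=(114.43, 81.82)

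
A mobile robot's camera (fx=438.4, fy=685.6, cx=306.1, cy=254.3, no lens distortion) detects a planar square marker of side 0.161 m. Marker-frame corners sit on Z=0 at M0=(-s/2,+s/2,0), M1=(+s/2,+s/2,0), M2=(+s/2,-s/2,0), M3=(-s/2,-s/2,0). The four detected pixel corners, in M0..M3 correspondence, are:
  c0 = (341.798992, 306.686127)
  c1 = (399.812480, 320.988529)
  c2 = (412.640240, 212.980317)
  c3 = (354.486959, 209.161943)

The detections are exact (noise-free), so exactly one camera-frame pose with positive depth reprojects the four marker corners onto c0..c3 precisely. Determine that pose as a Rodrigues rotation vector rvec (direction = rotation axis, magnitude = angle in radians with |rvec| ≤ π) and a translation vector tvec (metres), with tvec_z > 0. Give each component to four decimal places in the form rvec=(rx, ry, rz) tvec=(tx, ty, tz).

rvec=(-0.1978, 0.6990, 0.1577) tvec=(0.1662, 0.0113, 1.0456)

Intrinsics K: fx=438.4, fy=685.6, cx=306.1, cy=254.3
Marker side s = 0.161 m; corners in marker frame (Z=0):
  M0 = (-0.0805, +0.0805, 0)
  M1 = (+0.0805, +0.0805, 0)
  M2 = (+0.0805, -0.0805, 0)
  M3 = (-0.0805, -0.0805, 0)
Detected image corners:
  c0 = (341.798992, 306.686127) px
  c1 = (399.812480, 320.988529) px
  c2 = (412.640240, 212.980317) px
  c3 = (354.486959, 209.161943) px
Planar DLT: solve 8×8 A·h = b for H (H[2,2]=1):
  H  [+125.81892 -125.18767 +375.79098]
  H  [-107.52881 +604.68103 +261.72296]
  H  [-0.62291 -0.12187 +1.00000]
B = K⁻¹H; ‖b₁‖=0.956398, ‖b₂‖=0.956398; λ = 2/(‖b₁‖+‖b₂‖) = 1.045590, sign → tz>0 ⇒ λ=+1.045590
r₁ = λ·B[:,0] = (+0.75484,+0.07759,-0.65131); r₂ = λ·B[:,1] = (-0.20960,+0.96945,-0.12743)
r₃ = r₁×r₂ = (+0.62152,+0.23270,+0.74804); SVD([r₁ r₂ r₃]) → R = UVᵀ:
  R  [+0.75484 -0.20960 +0.62152]
  R  [+0.07759 +0.96945 +0.23270]
  R  [-0.65131 -0.12743 +0.74804]
t = (+0.16621, +0.01132, +1.04559) m
tr R = 2.472322; θ = arccos((tr R − 1)/2) = 0.743416 rad = 42.595°
axis k = ((R−Rᵀ)₃₂, (R−Rᵀ)₁₃, (R−Rᵀ)₂₁) / (2 sinθ) = (-0.266051, +0.940320, +0.212168)
rvec = θ·k = (-0.197786, +0.699049, +0.157729)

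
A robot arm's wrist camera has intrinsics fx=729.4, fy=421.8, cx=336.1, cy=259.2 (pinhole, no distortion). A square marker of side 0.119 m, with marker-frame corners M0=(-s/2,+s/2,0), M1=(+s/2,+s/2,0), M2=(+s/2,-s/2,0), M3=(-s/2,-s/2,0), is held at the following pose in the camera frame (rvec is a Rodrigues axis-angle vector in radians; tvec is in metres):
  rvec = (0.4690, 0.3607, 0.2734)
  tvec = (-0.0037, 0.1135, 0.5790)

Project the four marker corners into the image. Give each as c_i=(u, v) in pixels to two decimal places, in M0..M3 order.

Intrinsics K: fx=729.4, fy=421.8, cx=336.1, cy=259.2
Marker side s = 0.119 m; corners in marker frame (Z=0):
  M0 = (-0.0595, +0.0595, 0)
  M1 = (+0.0595, +0.0595, 0)
  M2 = (+0.0595, -0.0595, 0)
  M3 = (-0.0595, -0.0595, 0)
rvec = (0.4690, 0.3607, 0.2734), |rvec| = θ = 0.65178 rad = 37.344°
Rodrigues: sinθ=0.60660, 1−cosθ=0.20499; R = I + sinθ·[k]× + (1−cosθ)·[k]×²:
    [+0.90115 -0.17282 +0.39757]
    [+0.33608 +0.85779 -0.38891]
    [-0.27382 +0.48408 +0.83108]
t = (-0.0037, 0.1135, 0.5790) m
M0: Pc = R·M0+t = (-0.06760, +0.14454, +0.62410); u = 729.4·(-0.06760)/0.62410 + 336.1 = 257.0925, v = 421.8·(+0.14454)/0.62410 + 259.2 = 356.8896
M1: Pc = R·M1+t = (+0.03964, +0.18454, +0.59151); u = 729.4·(+0.03964)/0.59151 + 336.1 = 384.9754, v = 421.8·(+0.18454)/0.59151 + 259.2 = 390.7903
M2: Pc = R·M2+t = (+0.06020, +0.08246, +0.53390); u = 729.4·(+0.06020)/0.53390 + 336.1 = 418.3443, v = 421.8·(+0.08246)/0.53390 + 259.2 = 324.3445
M3: Pc = R·M3+t = (-0.04704, +0.04246, +0.56649); u = 729.4·(-0.04704)/0.56649 + 336.1 = 275.5379, v = 421.8·(+0.04246)/0.56649 + 259.2 = 290.8186

c0=(257.09, 356.89) c1=(384.98, 390.79) c2=(418.34, 324.34) c3=(275.54, 290.82)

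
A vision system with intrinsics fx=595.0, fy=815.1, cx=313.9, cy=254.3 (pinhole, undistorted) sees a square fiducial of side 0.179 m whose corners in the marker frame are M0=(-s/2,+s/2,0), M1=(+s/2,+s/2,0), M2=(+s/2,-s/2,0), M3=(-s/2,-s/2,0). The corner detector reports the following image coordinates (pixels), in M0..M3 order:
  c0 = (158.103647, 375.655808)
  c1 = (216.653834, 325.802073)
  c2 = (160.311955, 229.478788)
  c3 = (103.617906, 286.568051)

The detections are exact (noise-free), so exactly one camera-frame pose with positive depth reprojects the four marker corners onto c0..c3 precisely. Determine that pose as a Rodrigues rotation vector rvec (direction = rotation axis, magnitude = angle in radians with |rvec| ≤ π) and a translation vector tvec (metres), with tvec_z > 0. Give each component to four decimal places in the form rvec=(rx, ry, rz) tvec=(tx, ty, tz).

rvec=(0.3217, 0.3697, -0.5856) tvec=(-0.3180, 0.0773, 1.2226)

Intrinsics K: fx=595.0, fy=815.1, cx=313.9, cy=254.3
Marker side s = 0.179 m; corners in marker frame (Z=0):
  M0 = (-0.0895, +0.0895, 0)
  M1 = (+0.0895, +0.0895, 0)
  M2 = (+0.0895, -0.0895, 0)
  M3 = (-0.0895, -0.0895, 0)
Detected image corners:
  c0 = (158.103647, 375.655808) px
  c1 = (216.653834, 325.802073) px
  c2 = (160.311955, 229.478788) px
  c3 = (103.617906, 286.568051) px
Planar DLT: solve 8×8 A·h = b for H (H[2,2]=1):
  H  [+266.54096 +333.99622 +159.15827]
  H  [-404.13141 +564.14145 +305.84574]
  H  [-0.34722 +0.15396 +1.00000]
B = K⁻¹H; ‖b₁‖=0.817956, ‖b₂‖=0.817956; λ = 2/(‖b₁‖+‖b₂‖) = 1.222559, sign → tz>0 ⇒ λ=+1.222559
r₁ = λ·B[:,0] = (+0.77162,-0.47371,-0.42450); r₂ = λ·B[:,1] = (+0.58697,+0.78743,+0.18822)
r₃ = r₁×r₂ = (+0.24510,-0.39441,+0.88565); SVD([r₁ r₂ r₃]) → R = UVᵀ:
  R  [+0.77162 +0.58697 +0.24510]
  R  [-0.47371 +0.78743 -0.39441]
  R  [-0.42450 +0.18822 +0.88565]
t = (-0.31795, +0.07731, +1.22256) m
tr R = 2.444691; θ = arccos((tr R − 1)/2) = 0.763608 rad = 43.752°
axis k = ((R−Rᵀ)₃₂, (R−Rᵀ)₁₃, (R−Rᵀ)₂₁) / (2 sinθ) = (+0.421261, +0.484141, -0.766907)
rvec = θ·k = (+0.321678, +0.369694, -0.585617)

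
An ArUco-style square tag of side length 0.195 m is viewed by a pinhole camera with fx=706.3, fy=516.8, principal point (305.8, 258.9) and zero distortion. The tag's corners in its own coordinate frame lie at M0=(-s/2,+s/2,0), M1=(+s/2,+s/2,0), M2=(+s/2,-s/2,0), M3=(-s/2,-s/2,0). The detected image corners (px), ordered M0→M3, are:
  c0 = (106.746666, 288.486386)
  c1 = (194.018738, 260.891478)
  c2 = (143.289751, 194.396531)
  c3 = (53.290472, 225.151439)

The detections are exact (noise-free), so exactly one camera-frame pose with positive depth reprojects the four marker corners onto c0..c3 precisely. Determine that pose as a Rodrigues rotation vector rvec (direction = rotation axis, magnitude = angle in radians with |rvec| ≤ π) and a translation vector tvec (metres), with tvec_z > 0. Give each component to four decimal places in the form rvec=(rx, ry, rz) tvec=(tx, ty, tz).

rvec=(0.3653, 0.1196, -0.4232) tvec=(-0.3424, -0.0405, 1.3329)

Intrinsics K: fx=706.3, fy=516.8, cx=305.8, cy=258.9
Marker side s = 0.195 m; corners in marker frame (Z=0):
  M0 = (-0.0975, +0.0975, 0)
  M1 = (+0.0975, +0.0975, 0)
  M2 = (+0.0975, -0.0975, 0)
  M3 = (-0.0975, -0.0975, 0)
Detected image corners:
  c0 = (106.746666, 288.486386) px
  c1 = (194.018738, 260.891478) px
  c2 = (143.289751, 194.396531) px
  c3 = (53.290472, 225.151439) px
Planar DLT: solve 8×8 A·h = b for H (H[2,2]=1):
  H  [+436.79930 +297.18782 +124.33723]
  H  [-183.67075 +391.13377 +243.19482]
  H  [-0.14138 +0.24088 +1.00000]
B = K⁻¹H; ‖b₁‖=0.750257, ‖b₂‖=0.750257; λ = 2/(‖b₁‖+‖b₂‖) = 1.332876, sign → tz>0 ⇒ λ=+1.332876
r₁ = λ·B[:,0] = (+0.90588,-0.37930,-0.18844); r₂ = λ·B[:,1] = (+0.42182,+0.84793,+0.32106)
r₃ = r₁×r₂ = (+0.03800,-0.37033,+0.92812); SVD([r₁ r₂ r₃]) → R = UVᵀ:
  R  [+0.90588 +0.42182 +0.03800]
  R  [-0.37930 +0.84793 -0.37033]
  R  [-0.18844 +0.32106 +0.92812]
t = (-0.34244, -0.04051, +1.33288) m
tr R = 2.681933; θ = arccos((tr R − 1)/2) = 0.571729 rad = 32.758°
axis k = ((R−Rᵀ)₃₂, (R−Rᵀ)₁₃, (R−Rᵀ)₂₁) / (2 sinθ) = (+0.638891, +0.209248, -0.740293)
rvec = θ·k = (+0.365273, +0.119633, -0.423247)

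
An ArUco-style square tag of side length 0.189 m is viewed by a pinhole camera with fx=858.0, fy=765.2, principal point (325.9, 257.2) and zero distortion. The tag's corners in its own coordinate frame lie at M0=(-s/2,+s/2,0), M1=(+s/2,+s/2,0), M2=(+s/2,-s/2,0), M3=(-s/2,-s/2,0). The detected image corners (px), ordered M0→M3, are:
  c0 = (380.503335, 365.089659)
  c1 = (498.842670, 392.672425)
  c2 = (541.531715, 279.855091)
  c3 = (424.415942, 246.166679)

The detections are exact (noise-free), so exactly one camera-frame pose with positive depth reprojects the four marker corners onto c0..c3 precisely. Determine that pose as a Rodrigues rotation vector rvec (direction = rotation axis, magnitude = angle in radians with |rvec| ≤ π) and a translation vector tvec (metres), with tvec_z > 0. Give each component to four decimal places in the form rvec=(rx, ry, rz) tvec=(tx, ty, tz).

rvec=(0.1007, -0.3111, 0.3017) tvec=(0.1884, 0.0994, 1.1815)

Intrinsics K: fx=858.0, fy=765.2, cx=325.9, cy=257.2
Marker side s = 0.189 m; corners in marker frame (Z=0):
  M0 = (-0.0945, +0.0945, 0)
  M1 = (+0.0945, +0.0945, 0)
  M2 = (+0.0945, -0.0945, 0)
  M3 = (-0.0945, -0.0945, 0)
Detected image corners:
  c0 = (380.503335, 365.089659) px
  c1 = (498.842670, 392.672425) px
  c2 = (541.531715, 279.855091) px
  c3 = (424.415942, 246.166679) px
Planar DLT: solve 8×8 A·h = b for H (H[2,2]=1):
  H  [+746.24263 -209.02916 +462.72188]
  H  [+247.83004 +626.57147 +321.57024]
  H  [+0.26734 +0.04334 +1.00000]
B = K⁻¹H; ‖b₁‖=0.846385, ‖b₂‖=0.846385; λ = 2/(‖b₁‖+‖b₂‖) = 1.181496, sign → tz>0 ⇒ λ=+1.181496
r₁ = λ·B[:,0] = (+0.90762,+0.27649,+0.31587); r₂ = λ·B[:,1] = (-0.30729,+0.95024,+0.05121)
r₃ = r₁×r₂ = (-0.28599,-0.14354,+0.94742); SVD([r₁ r₂ r₃]) → R = UVᵀ:
  R  [+0.90762 -0.30729 -0.28599]
  R  [+0.27649 +0.95024 -0.14354]
  R  [+0.31587 +0.05121 +0.94742]
t = (+0.18841, +0.09939, +1.18150) m
tr R = 2.805282; θ = arccos((tr R − 1)/2) = 0.444929 rad = 25.493°
axis k = ((R−Rᵀ)₃₂, (R−Rᵀ)₁₃, (R−Rᵀ)₂₁) / (2 sinθ) = (+0.226241, -0.699193, +0.678192)
rvec = θ·k = (+0.100661, -0.311091, +0.301747)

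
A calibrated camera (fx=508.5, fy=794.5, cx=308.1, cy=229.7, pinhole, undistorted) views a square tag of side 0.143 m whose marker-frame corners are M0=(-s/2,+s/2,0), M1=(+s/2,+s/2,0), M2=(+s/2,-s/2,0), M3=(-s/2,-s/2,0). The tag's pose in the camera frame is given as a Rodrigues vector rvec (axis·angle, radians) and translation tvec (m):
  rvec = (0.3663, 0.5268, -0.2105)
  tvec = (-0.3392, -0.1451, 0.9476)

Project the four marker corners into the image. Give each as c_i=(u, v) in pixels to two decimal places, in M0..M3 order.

Intrinsics K: fx=508.5, fy=794.5, cx=308.1, cy=229.7
Marker side s = 0.143 m; corners in marker frame (Z=0):
  M0 = (-0.0715, +0.0715, 0)
  M1 = (+0.0715, +0.0715, 0)
  M2 = (+0.0715, -0.0715, 0)
  M3 = (-0.0715, -0.0715, 0)
rvec = (0.3663, 0.5268, -0.2105), |rvec| = θ = 0.67528 rad = 38.691°
Rodrigues: sinθ=0.62512, 1−cosθ=0.21947; R = I + sinθ·[k]× + (1−cosθ)·[k]×²:
    [+0.84511 +0.28773 +0.45056]
    [-0.10199 +0.91410 -0.39246]
    [-0.52478 +0.28572 +0.80186]
t = (-0.3392, -0.1451, 0.9476) m
M0: Pc = R·M0+t = (-0.37905, -0.07245, +1.00555); u = 508.5·(-0.37905)/1.00555 + 308.1 = 116.4159, v = 794.5·(-0.07245)/1.00555 + 229.7 = 172.4564
M1: Pc = R·M1+t = (-0.25820, -0.08703, +0.93051); u = 508.5·(-0.25820)/0.93051 + 308.1 = 166.9990, v = 794.5·(-0.08703)/0.93051 + 229.7 = 155.3870
M2: Pc = R·M2+t = (-0.29935, -0.21775, +0.88965); u = 508.5·(-0.29935)/0.88965 + 308.1 = 137.0008, v = 794.5·(-0.21775)/0.88965 + 229.7 = 35.2385
M3: Pc = R·M3+t = (-0.42020, -0.20317, +0.96469); u = 508.5·(-0.42020)/0.96469 + 308.1 = 86.6089, v = 794.5·(-0.20317)/0.96469 + 229.7 = 62.3772

c0=(116.42, 172.46) c1=(167.00, 155.39) c2=(137.00, 35.24) c3=(86.61, 62.38)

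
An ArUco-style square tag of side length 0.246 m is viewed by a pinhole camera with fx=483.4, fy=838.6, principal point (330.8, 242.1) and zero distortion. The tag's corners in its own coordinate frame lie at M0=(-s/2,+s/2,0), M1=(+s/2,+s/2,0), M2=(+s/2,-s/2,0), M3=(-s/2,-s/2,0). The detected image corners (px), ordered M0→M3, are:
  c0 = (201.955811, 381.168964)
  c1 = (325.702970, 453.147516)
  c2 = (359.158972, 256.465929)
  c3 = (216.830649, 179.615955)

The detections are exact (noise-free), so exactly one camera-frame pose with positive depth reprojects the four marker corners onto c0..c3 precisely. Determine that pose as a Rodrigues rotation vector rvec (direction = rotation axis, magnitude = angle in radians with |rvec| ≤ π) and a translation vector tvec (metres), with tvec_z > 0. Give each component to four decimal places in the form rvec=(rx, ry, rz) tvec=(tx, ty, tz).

Intrinsics K: fx=483.4, fy=838.6, cx=330.8, cy=242.1
Marker side s = 0.246 m; corners in marker frame (Z=0):
  M0 = (-0.1230, +0.1230, 0)
  M1 = (+0.1230, +0.1230, 0)
  M2 = (+0.1230, -0.1230, 0)
  M3 = (-0.1230, -0.1230, 0)
Detected image corners:
  c0 = (201.955811, 381.168964) px
  c1 = (325.702970, 453.147516) px
  c2 = (359.158972, 256.465929) px
  c3 = (216.830649, 179.615955) px
Planar DLT: solve 8×8 A·h = b for H (H[2,2]=1):
  H  [+509.12883 +53.61749 +274.23310]
  H  [+268.30149 +983.77802 +323.83426]
  H  [-0.10557 +0.54858 +1.00000]
B = K⁻¹H; ‖b₁‖=1.183472, ‖b₂‖=1.183472; λ = 2/(‖b₁‖+‖b₂‖) = 0.844971, sign → tz>0 ⇒ λ=+0.844971
r₁ = λ·B[:,0] = (+0.95099,+0.29609,-0.08920); r₂ = λ·B[:,1] = (-0.22348,+0.85743,+0.46354)
r₃ = r₁×r₂ = (+0.21373,-0.42088,+0.88158); SVD([r₁ r₂ r₃]) → R = UVᵀ:
  R  [+0.95099 -0.22348 +0.21373]
  R  [+0.29609 +0.85743 -0.42088]
  R  [-0.08920 +0.46354 +0.88158]
t = (-0.09888, +0.08236, +0.84497) m
tr R = 2.689994; θ = arccos((tr R − 1)/2) = 0.564237 rad = 32.328°
axis k = ((R−Rᵀ)₃₂, (R−Rᵀ)₁₃, (R−Rᵀ)₂₁) / (2 sinθ) = (+0.826912, +0.283234, +0.485793)
rvec = θ·k = (+0.466575, +0.159811, +0.274102)

rvec=(0.4666, 0.1598, 0.2741) tvec=(-0.0989, 0.0824, 0.8450)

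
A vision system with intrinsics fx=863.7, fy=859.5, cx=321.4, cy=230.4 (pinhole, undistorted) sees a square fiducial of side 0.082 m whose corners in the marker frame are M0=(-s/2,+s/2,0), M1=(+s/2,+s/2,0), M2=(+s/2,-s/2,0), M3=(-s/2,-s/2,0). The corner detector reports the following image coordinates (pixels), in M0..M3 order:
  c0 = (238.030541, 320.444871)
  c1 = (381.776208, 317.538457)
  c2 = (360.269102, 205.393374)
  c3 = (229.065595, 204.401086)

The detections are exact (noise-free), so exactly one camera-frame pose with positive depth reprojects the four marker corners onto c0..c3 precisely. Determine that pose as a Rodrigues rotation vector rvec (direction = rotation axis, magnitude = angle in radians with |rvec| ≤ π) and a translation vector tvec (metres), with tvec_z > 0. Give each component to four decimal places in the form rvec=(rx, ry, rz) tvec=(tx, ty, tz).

Intrinsics K: fx=863.7, fy=859.5, cx=321.4, cy=230.4
Marker side s = 0.082 m; corners in marker frame (Z=0):
  M0 = (-0.0410, +0.0410, 0)
  M1 = (+0.0410, +0.0410, 0)
  M2 = (+0.0410, -0.0410, 0)
  M3 = (-0.0410, -0.0410, 0)
Detected image corners:
  c0 = (238.030541, 320.444871) px
  c1 = (381.776208, 317.538457) px
  c2 = (360.269102, 205.393374) px
  c3 = (229.065595, 204.401086) px
Planar DLT: solve 8×8 A·h = b for H (H[2,2]=1):
  H  [+1795.92139 -162.87438 +303.07080]
  H  [+96.06992 +1087.74575 +259.22868]
  H  [+0.40701 -1.15770 +1.00000]
B = K⁻¹H; ‖b₁‖=1.970376, ‖b₂‖=1.970376; λ = 2/(‖b₁‖+‖b₂‖) = 0.507517, sign → tz>0 ⇒ λ=+0.507517
r₁ = λ·B[:,0] = (+0.97843,+0.00136,+0.20656); r₂ = λ·B[:,1] = (+0.12293,+0.79979,-0.58755)
r₃ = r₁×r₂ = (-0.16600,+0.60027,+0.78238); SVD([r₁ r₂ r₃]) → R = UVᵀ:
  R  [+0.97843 +0.12293 -0.16600]
  R  [+0.00136 +0.79979 +0.60027]
  R  [+0.20656 -0.58755 +0.78238]
t = (-0.01077, +0.01702, +0.50752) m
tr R = 2.560602; θ = arccos((tr R − 1)/2) = 0.675649 rad = 38.712°
axis k = ((R−Rᵀ)₃₂, (R−Rᵀ)₁₃, (R−Rᵀ)₂₁) / (2 sinθ) = (-0.949648, -0.297861, -0.097200)
rvec = θ·k = (-0.641629, -0.201249, -0.065673)

rvec=(-0.6416, -0.2012, -0.0657) tvec=(-0.0108, 0.0170, 0.5075)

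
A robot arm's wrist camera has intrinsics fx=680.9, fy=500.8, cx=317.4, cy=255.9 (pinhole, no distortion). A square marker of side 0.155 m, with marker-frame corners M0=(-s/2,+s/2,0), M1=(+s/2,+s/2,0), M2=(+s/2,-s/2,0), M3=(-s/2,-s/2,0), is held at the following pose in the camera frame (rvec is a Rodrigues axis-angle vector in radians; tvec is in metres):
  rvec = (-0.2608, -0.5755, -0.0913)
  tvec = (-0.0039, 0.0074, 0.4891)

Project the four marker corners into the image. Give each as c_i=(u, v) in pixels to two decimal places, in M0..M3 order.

c0=(227.93, 352.67) c1=(414.11, 334.76) c2=(377.80, 193.61) c3=(198.53, 184.31)

Intrinsics K: fx=680.9, fy=500.8, cx=317.4, cy=255.9
Marker side s = 0.155 m; corners in marker frame (Z=0):
  M0 = (-0.0775, +0.0775, 0)
  M1 = (+0.0775, +0.0775, 0)
  M2 = (+0.0775, -0.0775, 0)
  M3 = (-0.0775, -0.0775, 0)
rvec = (-0.2608, -0.5755, -0.0913), |rvec| = θ = 0.63840 rad = 36.578°
Rodrigues: sinθ=0.59591, 1−cosθ=0.19695; R = I + sinθ·[k]× + (1−cosθ)·[k]×²:
    [+0.83592 +0.15775 -0.52569]
    [-0.01269 +0.96310 +0.26883]
    [+0.54870 -0.21805 +0.80708]
t = (-0.0039, 0.0074, 0.4891) m
M0: Pc = R·M0+t = (-0.05646, +0.08302, +0.42968); u = 680.9·(-0.05646)/0.42968 + 317.4 = 227.9323, v = 500.8·(+0.08302)/0.42968 + 255.9 = 352.6670
M1: Pc = R·M1+t = (+0.07311, +0.08106, +0.51473); u = 680.9·(+0.07311)/0.51473 + 317.4 = 414.1126, v = 500.8·(+0.08106)/0.51473 + 255.9 = 334.7638
M2: Pc = R·M2+t = (+0.04866, -0.06822, +0.54852); u = 680.9·(+0.04866)/0.54852 + 317.4 = 377.8005, v = 500.8·(-0.06822)/0.54852 + 255.9 = 193.6116
M3: Pc = R·M3+t = (-0.08091, -0.06626, +0.46347); u = 680.9·(-0.08091)/0.46347 + 317.4 = 198.5337, v = 500.8·(-0.06626)/0.46347 + 255.9 = 184.3073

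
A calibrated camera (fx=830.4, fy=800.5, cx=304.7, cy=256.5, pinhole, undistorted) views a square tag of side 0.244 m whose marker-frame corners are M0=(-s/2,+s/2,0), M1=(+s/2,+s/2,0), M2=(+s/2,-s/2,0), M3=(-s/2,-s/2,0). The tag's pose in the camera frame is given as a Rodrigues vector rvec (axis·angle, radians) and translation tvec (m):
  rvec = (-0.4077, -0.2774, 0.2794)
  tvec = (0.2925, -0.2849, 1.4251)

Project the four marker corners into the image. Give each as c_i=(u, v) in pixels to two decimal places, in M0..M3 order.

c0=(399.64, 127.99) c1=(530.14, 177.29) c2=(542.89, 68.18) c3=(422.14, 18.59)

Intrinsics K: fx=830.4, fy=800.5, cx=304.7, cy=256.5
Marker side s = 0.244 m; corners in marker frame (Z=0):
  M0 = (-0.1220, +0.1220, 0)
  M1 = (+0.1220, +0.1220, 0)
  M2 = (+0.1220, -0.1220, 0)
  M3 = (-0.1220, -0.1220, 0)
rvec = (-0.4077, -0.2774, 0.2794), |rvec| = θ = 0.56678 rad = 32.474°
Rodrigues: sinθ=0.53691, 1−cosθ=0.15636; R = I + sinθ·[k]× + (1−cosθ)·[k]×²:
    [+0.92455 -0.20963 -0.31823]
    [+0.31973 +0.88109 +0.34849]
    [+0.20734 -0.42395 +0.88164]
t = (0.2925, -0.2849, 1.4251) m
M0: Pc = R·M0+t = (+0.15413, -0.21641, +1.34808); u = 830.4·(+0.15413)/1.34808 + 304.7 = 399.6423, v = 800.5·(-0.21641)/1.34808 + 256.5 = 127.9922
M1: Pc = R·M1+t = (+0.37972, -0.13840, +1.39867); u = 830.4·(+0.37972)/1.39867 + 304.7 = 530.1416, v = 800.5·(-0.13840)/1.39867 + 256.5 = 177.2901
M2: Pc = R·M2+t = (+0.43087, -0.35339, +1.50212); u = 830.4·(+0.43087)/1.50212 + 304.7 = 542.8931, v = 800.5·(-0.35339)/1.50212 + 256.5 = 68.1753
M3: Pc = R·M3+t = (+0.20528, -0.43140, +1.45153); u = 830.4·(+0.20528)/1.45153 + 304.7 = 422.1383, v = 800.5·(-0.43140)/1.45153 + 256.5 = 18.5876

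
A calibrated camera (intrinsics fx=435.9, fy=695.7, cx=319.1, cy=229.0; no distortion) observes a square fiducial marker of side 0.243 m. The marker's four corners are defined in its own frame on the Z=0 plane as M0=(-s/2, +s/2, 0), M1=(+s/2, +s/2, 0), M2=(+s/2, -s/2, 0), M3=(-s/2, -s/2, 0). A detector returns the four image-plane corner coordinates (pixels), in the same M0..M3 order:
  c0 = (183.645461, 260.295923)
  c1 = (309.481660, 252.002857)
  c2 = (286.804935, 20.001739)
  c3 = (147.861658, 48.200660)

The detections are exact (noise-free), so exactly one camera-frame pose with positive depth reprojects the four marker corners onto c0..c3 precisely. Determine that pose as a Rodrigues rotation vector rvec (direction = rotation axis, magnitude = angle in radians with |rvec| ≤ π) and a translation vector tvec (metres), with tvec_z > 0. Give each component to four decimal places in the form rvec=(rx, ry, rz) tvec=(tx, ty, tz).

rvec=(0.3783, 0.2337, -0.0945) tvec=(-0.1507, -0.0818, 0.7383)

Intrinsics K: fx=435.9, fy=695.7, cx=319.1, cy=229.0
Marker side s = 0.243 m; corners in marker frame (Z=0):
  M0 = (-0.1215, +0.1215, 0)
  M1 = (+0.1215, +0.1215, 0)
  M2 = (+0.1215, -0.1215, 0)
  M3 = (-0.1215, -0.1215, 0)
Detected image corners:
  c0 = (183.645461, 260.295923) px
  c1 = (309.481660, 252.002857) px
  c2 = (286.804935, 20.001739) px
  c3 = (147.861658, 48.200660) px
Planar DLT: solve 8×8 A·h = b for H (H[2,2]=1):
  H  [+466.82259 +232.74203 +230.15133]
  H  [-120.50987 +981.82297 +151.96762]
  H  [-0.32946 +0.48016 +1.00000]
B = K⁻¹H; ‖b₁‖=1.354400, ‖b₂‖=1.354400; λ = 2/(‖b₁‖+‖b₂‖) = 0.738334, sign → tz>0 ⇒ λ=+0.738334
r₁ = λ·B[:,0] = (+0.96878,-0.04783,-0.24325); r₂ = λ·B[:,1] = (+0.13470,+0.92530,+0.35452)
r₃ = r₁×r₂ = (+0.20812,-0.37622,+0.90285); SVD([r₁ r₂ r₃]) → R = UVᵀ:
  R  [+0.96878 +0.13470 +0.20812]
  R  [-0.04783 +0.92530 -0.37622]
  R  [-0.24325 +0.35452 +0.90285]
t = (-0.15066, -0.08175, +0.73833) m
tr R = 2.796932; θ = arccos((tr R − 1)/2) = 0.454534 rad = 26.043°
axis k = ((R−Rᵀ)₃₂, (R−Rᵀ)₁₃, (R−Rᵀ)₂₁) / (2 sinθ) = (+0.832197, +0.514045, -0.207861)
rvec = θ·k = (+0.378261, +0.233651, -0.094480)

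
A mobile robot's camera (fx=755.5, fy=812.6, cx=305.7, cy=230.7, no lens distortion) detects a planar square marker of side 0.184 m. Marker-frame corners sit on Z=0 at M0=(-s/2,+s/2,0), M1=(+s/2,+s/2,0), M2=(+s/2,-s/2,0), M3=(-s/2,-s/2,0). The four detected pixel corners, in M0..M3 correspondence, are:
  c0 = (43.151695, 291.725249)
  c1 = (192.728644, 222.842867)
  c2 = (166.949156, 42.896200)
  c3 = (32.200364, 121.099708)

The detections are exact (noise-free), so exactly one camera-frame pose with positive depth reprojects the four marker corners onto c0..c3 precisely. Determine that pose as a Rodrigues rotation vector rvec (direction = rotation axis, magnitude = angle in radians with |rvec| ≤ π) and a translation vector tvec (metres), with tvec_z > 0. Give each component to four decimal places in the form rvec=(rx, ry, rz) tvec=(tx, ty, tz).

Intrinsics K: fx=755.5, fy=812.6, cx=305.7, cy=230.7
Marker side s = 0.184 m; corners in marker frame (Z=0):
  M0 = (-0.0920, +0.0920, 0)
  M1 = (+0.0920, +0.0920, 0)
  M2 = (+0.0920, -0.0920, 0)
  M3 = (-0.0920, -0.0920, 0)
Detected image corners:
  c0 = (43.151695, 291.725249) px
  c1 = (192.728644, 222.842867) px
  c2 = (166.949156, 42.896200) px
  c3 = (32.200364, 121.099708) px
Planar DLT: solve 8×8 A·h = b for H (H[2,2]=1):
  H  [+716.41047 +43.32958 +105.06499]
  H  [-485.63885 +866.26514 +167.28146]
  H  [-0.49975 -0.50231 +1.00000]
B = K⁻¹H; ‖b₁‖=1.334563, ‖b₂‖=1.334563; λ = 2/(‖b₁‖+‖b₂‖) = 0.749309, sign → tz>0 ⇒ λ=+0.749309
r₁ = λ·B[:,0] = (+0.86206,-0.34150,-0.37447); r₂ = λ·B[:,1] = (+0.19527,+0.90565,-0.37638)
r₃ = r₁×r₂ = (+0.46767,+0.25134,+0.84741); SVD([r₁ r₂ r₃]) → R = UVᵀ:
  R  [+0.86206 +0.19527 +0.46767]
  R  [-0.34150 +0.90565 +0.25134]
  R  [-0.37447 -0.37638 +0.84741]
t = (-0.19899, -0.05848, +0.74931) m
tr R = 2.615125; θ = arccos((tr R − 1)/2) = 0.630789 rad = 36.142°
axis k = ((R−Rᵀ)₃₂, (R−Rᵀ)₁₃, (R−Rᵀ)₂₁) / (2 sinθ) = (-0.532170, +0.713944, -0.455061)
rvec = θ·k = (-0.335686, +0.450347, -0.287047)

rvec=(-0.3357, 0.4503, -0.2870) tvec=(-0.1990, -0.0585, 0.7493)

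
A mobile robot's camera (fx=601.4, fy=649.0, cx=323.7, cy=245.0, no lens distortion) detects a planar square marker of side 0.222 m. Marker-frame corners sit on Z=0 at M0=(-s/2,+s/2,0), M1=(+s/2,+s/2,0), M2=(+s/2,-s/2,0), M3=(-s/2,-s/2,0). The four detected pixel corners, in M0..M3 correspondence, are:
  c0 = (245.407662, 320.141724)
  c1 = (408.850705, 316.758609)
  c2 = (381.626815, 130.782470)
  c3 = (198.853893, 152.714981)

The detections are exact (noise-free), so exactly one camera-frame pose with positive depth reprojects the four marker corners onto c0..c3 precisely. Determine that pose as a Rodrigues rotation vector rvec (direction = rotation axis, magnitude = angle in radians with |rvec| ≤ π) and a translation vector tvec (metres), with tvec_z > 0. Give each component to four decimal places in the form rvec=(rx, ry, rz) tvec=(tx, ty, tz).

rvec=(0.4781, 0.2993, -0.1304) tvec=(-0.0217, -0.0098, 0.7279)

Intrinsics K: fx=601.4, fy=649.0, cx=323.7, cy=245.0
Marker side s = 0.222 m; corners in marker frame (Z=0):
  M0 = (-0.1110, +0.1110, 0)
  M1 = (+0.1110, +0.1110, 0)
  M2 = (+0.1110, -0.1110, 0)
  M3 = (-0.1110, -0.1110, 0)
Detected image corners:
  c0 = (245.407662, 320.141724) px
  c1 = (408.850705, 316.758609) px
  c2 = (381.626815, 130.782470) px
  c3 = (198.853893, 152.714981) px
Planar DLT: solve 8×8 A·h = b for H (H[2,2]=1):
  H  [+644.07555 +351.81319 +305.76850]
  H  [-153.26327 +930.79223 +236.23368]
  H  [-0.43027 +0.59468 +1.00000]
B = K⁻¹H; ‖b₁‖=1.373752, ‖b₂‖=1.373752; λ = 2/(‖b₁‖+‖b₂‖) = 0.727933, sign → tz>0 ⇒ λ=+0.727933
r₁ = λ·B[:,0] = (+0.94817,-0.05367,-0.31320); r₂ = λ·B[:,1] = (+0.19284,+0.88058,+0.43289)
r₃ = r₁×r₂ = (+0.25257,-0.47085,+0.84529); SVD([r₁ r₂ r₃]) → R = UVᵀ:
  R  [+0.94817 +0.19284 +0.25257]
  R  [-0.05367 +0.88058 -0.47085]
  R  [-0.31320 +0.43289 +0.84529]
t = (-0.02170, -0.00983, +0.72793) m
tr R = 2.674038; θ = arccos((tr R − 1)/2) = 0.578984 rad = 33.173°
axis k = ((R−Rᵀ)₃₂, (R−Rᵀ)₁₃, (R−Rᵀ)₂₁) / (2 sinθ) = (+0.825818, +0.516997, -0.225252)
rvec = θ·k = (+0.478135, +0.299333, -0.130417)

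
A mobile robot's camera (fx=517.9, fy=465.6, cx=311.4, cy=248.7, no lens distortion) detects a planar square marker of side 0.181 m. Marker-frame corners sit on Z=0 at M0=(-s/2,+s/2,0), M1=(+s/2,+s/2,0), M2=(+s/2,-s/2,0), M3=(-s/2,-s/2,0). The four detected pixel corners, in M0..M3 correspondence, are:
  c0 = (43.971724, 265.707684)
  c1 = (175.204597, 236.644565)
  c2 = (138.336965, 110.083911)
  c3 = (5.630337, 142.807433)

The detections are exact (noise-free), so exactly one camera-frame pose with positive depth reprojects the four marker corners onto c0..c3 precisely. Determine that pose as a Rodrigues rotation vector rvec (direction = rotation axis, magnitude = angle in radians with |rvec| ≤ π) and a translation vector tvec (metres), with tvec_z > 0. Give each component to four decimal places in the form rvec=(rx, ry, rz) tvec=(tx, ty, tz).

Intrinsics K: fx=517.9, fy=465.6, cx=311.4, cy=248.7
Marker side s = 0.181 m; corners in marker frame (Z=0):
  M0 = (-0.0905, +0.0905, 0)
  M1 = (+0.0905, +0.0905, 0)
  M2 = (+0.0905, -0.0905, 0)
  M3 = (-0.0905, -0.0905, 0)
Detected image corners:
  c0 = (43.971724, 265.707684) px
  c1 = (175.204597, 236.644565) px
  c2 = (138.336965, 110.083911) px
  c3 = (5.630337, 142.807433) px
Planar DLT: solve 8×8 A·h = b for H (H[2,2]=1):
  H  [+716.62415 +216.96014 +90.13826]
  H  [-196.48882 +708.02236 +189.57149]
  H  [-0.13717 +0.10079 +1.00000]
B = K⁻¹H; ‖b₁‖=1.513324, ‖b₂‖=1.513324; λ = 2/(‖b₁‖+‖b₂‖) = 0.660797, sign → tz>0 ⇒ λ=+0.660797
r₁ = λ·B[:,0] = (+0.96885,-0.23045,-0.09064); r₂ = λ·B[:,1] = (+0.23678,+0.96928,+0.06660)
r₃ = r₁×r₂ = (+0.07251,-0.08599,+0.99365); SVD([r₁ r₂ r₃]) → R = UVᵀ:
  R  [+0.96885 +0.23678 +0.07251]
  R  [-0.23045 +0.96928 -0.08599]
  R  [-0.09064 +0.06660 +0.99365]
t = (-0.28231, -0.08392, +0.66080) m
tr R = 2.931786; θ = arccos((tr R − 1)/2) = 0.261926 rad = 15.007°
axis k = ((R−Rᵀ)₃₂, (R−Rᵀ)₁₃, (R−Rᵀ)₂₁) / (2 sinθ) = (+0.294633, +0.315042, -0.902186)
rvec = θ·k = (+0.077172, +0.082518, -0.236306)

rvec=(0.0772, 0.0825, -0.2363) tvec=(-0.2823, -0.0839, 0.6608)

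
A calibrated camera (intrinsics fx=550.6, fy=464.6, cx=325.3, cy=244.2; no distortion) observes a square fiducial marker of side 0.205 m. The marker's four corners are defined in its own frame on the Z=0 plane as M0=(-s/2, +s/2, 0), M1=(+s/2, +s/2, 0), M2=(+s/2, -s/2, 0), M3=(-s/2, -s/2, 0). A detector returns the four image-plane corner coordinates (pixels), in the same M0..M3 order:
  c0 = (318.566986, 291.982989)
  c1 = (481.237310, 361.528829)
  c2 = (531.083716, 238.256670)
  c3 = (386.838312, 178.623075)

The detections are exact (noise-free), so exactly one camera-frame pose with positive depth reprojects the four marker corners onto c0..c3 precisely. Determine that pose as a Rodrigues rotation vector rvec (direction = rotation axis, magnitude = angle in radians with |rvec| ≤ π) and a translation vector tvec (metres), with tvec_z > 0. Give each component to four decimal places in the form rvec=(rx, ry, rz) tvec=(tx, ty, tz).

Intrinsics K: fx=550.6, fy=464.6, cx=325.3, cy=244.2
Marker side s = 0.205 m; corners in marker frame (Z=0):
  M0 = (-0.1025, +0.1025, 0)
  M1 = (+0.1025, +0.1025, 0)
  M2 = (+0.1025, -0.1025, 0)
  M3 = (-0.1025, -0.1025, 0)
Detected image corners:
  c0 = (318.566986, 291.982989) px
  c1 = (481.237310, 361.528829) px
  c2 = (531.083716, 238.256670) px
  c3 = (386.838312, 178.623075) px
Planar DLT: solve 8×8 A·h = b for H (H[2,2]=1):
  H  [+714.18348 -552.08865 +430.71187]
  H  [+293.88179 +412.67221 +263.63166]
  H  [-0.07350 -0.61397 +1.00000]
B = K⁻¹H; ‖b₁‖=1.500964, ‖b₂‖=1.500964; λ = 2/(‖b₁‖+‖b₂‖) = 0.666238, sign → tz>0 ⇒ λ=+0.666238
r₁ = λ·B[:,0] = (+0.89311,+0.44717,-0.04897); r₂ = λ·B[:,1] = (-0.42637,+0.80678,-0.40905)
r₃ = r₁×r₂ = (-0.14341,+0.38621,+0.91120); SVD([r₁ r₂ r₃]) → R = UVᵀ:
  R  [+0.89311 -0.42637 -0.14341]
  R  [+0.44717 +0.80678 +0.38621]
  R  [-0.04897 -0.40905 +0.91120]
t = (+0.12755, +0.02787, +0.66624) m
tr R = 2.611082; θ = arccos((tr R − 1)/2) = 0.634208 rad = 36.337°
axis k = ((R−Rᵀ)₃₂, (R−Rᵀ)₁₃, (R−Rᵀ)₂₁) / (2 sinθ) = (-0.671057, -0.079689, +0.737111)
rvec = θ·k = (-0.425590, -0.050539, +0.467482)

rvec=(-0.4256, -0.0505, 0.4675) tvec=(0.1276, 0.0279, 0.6662)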